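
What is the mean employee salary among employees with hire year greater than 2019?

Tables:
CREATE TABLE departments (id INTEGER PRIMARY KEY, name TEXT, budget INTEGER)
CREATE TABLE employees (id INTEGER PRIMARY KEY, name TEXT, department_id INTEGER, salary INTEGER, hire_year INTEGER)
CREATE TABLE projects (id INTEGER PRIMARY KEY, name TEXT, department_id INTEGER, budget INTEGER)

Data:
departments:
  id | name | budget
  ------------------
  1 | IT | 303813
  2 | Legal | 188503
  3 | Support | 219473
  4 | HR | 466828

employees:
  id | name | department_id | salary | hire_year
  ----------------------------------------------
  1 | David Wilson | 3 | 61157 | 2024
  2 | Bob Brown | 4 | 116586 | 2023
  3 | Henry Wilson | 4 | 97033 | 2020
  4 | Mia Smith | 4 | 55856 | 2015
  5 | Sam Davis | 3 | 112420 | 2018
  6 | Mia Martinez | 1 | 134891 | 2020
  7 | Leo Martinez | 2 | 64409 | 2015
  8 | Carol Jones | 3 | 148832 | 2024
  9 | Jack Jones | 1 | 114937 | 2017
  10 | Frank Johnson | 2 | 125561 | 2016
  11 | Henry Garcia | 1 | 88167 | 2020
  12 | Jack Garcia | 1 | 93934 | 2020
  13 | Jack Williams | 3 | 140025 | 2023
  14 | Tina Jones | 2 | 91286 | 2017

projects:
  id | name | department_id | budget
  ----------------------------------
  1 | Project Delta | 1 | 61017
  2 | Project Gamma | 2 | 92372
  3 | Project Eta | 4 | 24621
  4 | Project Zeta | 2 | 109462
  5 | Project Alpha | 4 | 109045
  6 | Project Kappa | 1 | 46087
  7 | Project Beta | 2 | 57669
SELECT AVG(salary) FROM employees WHERE hire_year > 2019

Execution result:
110078.13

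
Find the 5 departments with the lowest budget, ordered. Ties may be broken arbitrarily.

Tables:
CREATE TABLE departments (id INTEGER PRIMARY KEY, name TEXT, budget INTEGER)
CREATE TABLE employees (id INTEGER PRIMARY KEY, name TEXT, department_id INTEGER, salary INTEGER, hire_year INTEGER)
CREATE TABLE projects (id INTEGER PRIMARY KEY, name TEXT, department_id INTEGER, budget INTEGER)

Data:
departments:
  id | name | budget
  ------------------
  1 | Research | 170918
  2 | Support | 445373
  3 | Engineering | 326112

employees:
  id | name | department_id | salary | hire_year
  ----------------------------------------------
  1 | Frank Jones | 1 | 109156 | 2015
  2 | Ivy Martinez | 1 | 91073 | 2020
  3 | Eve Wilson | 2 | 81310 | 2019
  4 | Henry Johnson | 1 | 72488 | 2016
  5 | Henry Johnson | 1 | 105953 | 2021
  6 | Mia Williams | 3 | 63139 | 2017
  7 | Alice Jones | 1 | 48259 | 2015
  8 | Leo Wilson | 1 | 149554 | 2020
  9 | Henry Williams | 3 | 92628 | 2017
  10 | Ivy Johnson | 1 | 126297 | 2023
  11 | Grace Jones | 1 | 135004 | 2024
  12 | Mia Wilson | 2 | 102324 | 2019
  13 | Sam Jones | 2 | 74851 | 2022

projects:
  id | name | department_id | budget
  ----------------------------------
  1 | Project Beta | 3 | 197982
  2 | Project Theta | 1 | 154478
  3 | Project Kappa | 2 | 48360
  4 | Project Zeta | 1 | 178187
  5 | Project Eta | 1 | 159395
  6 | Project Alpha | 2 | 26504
SELECT name, budget FROM departments ORDER BY budget ASC LIMIT 5

Execution result:
name | budget
Research | 170918
Engineering | 326112
Support | 445373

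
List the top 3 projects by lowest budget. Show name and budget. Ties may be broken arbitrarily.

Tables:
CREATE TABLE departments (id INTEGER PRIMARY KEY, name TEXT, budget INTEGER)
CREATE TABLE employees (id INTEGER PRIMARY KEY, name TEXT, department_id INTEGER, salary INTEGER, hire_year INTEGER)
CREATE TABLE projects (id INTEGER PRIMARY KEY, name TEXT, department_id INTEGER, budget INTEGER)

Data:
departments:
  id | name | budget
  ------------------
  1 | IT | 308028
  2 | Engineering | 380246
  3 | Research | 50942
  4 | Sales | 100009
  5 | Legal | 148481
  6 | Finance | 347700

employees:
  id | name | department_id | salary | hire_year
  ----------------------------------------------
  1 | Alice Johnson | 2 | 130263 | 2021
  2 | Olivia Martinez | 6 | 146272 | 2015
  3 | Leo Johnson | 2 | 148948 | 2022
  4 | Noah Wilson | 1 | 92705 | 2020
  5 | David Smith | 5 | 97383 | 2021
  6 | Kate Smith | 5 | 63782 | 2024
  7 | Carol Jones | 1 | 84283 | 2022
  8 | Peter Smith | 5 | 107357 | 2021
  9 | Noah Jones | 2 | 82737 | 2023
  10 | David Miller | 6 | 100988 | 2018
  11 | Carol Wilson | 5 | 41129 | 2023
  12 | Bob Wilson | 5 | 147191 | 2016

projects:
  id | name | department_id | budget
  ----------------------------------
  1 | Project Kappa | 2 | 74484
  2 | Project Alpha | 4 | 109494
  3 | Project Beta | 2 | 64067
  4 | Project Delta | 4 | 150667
SELECT name, budget FROM projects ORDER BY budget ASC LIMIT 3

Execution result:
name | budget
Project Beta | 64067
Project Kappa | 74484
Project Alpha | 109494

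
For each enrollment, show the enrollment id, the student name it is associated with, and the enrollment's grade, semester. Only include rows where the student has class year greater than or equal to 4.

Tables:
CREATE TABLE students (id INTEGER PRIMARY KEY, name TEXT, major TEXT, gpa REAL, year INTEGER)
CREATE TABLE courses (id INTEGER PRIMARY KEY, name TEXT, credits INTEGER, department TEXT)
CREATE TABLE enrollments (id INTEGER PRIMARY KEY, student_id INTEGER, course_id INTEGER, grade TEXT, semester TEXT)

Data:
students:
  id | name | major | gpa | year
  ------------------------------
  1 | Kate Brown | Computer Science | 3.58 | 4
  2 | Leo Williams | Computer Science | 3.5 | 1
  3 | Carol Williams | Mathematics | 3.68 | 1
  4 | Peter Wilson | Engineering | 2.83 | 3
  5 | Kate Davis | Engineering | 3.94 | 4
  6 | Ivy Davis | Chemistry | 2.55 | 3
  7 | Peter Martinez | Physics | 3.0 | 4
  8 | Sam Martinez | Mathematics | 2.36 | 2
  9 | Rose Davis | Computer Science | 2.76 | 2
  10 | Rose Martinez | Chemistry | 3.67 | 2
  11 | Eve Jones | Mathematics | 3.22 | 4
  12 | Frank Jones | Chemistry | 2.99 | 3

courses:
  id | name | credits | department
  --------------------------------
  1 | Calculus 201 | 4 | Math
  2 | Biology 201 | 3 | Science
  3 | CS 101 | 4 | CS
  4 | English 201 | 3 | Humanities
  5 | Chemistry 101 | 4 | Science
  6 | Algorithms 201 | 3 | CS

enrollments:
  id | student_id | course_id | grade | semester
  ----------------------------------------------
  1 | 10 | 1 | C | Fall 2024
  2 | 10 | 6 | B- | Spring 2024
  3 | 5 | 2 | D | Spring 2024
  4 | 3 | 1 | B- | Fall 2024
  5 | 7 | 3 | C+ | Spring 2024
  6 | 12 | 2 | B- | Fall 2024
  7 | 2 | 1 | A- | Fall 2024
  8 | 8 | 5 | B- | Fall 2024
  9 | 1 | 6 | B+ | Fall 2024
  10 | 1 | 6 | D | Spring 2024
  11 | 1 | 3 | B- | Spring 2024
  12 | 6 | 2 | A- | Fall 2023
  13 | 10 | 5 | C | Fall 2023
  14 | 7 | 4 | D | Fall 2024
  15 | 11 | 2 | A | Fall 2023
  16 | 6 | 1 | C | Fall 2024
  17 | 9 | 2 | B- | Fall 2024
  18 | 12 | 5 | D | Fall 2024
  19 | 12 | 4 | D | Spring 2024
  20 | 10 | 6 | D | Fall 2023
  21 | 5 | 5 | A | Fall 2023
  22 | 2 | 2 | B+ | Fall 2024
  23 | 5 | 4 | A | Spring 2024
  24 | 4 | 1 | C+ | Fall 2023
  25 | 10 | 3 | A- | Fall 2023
SELECT c.id, p.name AS student, c.grade, c.semester FROM enrollments c JOIN students p ON c.student_id = p.id WHERE p.year >= 4

Execution result:
id | student | grade | semester
3 | Kate Davis | D | Spring 2024
5 | Peter Martinez | C+ | Spring 2024
9 | Kate Brown | B+ | Fall 2024
10 | Kate Brown | D | Spring 2024
11 | Kate Brown | B- | Spring 2024
14 | Peter Martinez | D | Fall 2024
15 | Eve Jones | A | Fall 2023
21 | Kate Davis | A | Fall 2023
23 | Kate Davis | A | Spring 2024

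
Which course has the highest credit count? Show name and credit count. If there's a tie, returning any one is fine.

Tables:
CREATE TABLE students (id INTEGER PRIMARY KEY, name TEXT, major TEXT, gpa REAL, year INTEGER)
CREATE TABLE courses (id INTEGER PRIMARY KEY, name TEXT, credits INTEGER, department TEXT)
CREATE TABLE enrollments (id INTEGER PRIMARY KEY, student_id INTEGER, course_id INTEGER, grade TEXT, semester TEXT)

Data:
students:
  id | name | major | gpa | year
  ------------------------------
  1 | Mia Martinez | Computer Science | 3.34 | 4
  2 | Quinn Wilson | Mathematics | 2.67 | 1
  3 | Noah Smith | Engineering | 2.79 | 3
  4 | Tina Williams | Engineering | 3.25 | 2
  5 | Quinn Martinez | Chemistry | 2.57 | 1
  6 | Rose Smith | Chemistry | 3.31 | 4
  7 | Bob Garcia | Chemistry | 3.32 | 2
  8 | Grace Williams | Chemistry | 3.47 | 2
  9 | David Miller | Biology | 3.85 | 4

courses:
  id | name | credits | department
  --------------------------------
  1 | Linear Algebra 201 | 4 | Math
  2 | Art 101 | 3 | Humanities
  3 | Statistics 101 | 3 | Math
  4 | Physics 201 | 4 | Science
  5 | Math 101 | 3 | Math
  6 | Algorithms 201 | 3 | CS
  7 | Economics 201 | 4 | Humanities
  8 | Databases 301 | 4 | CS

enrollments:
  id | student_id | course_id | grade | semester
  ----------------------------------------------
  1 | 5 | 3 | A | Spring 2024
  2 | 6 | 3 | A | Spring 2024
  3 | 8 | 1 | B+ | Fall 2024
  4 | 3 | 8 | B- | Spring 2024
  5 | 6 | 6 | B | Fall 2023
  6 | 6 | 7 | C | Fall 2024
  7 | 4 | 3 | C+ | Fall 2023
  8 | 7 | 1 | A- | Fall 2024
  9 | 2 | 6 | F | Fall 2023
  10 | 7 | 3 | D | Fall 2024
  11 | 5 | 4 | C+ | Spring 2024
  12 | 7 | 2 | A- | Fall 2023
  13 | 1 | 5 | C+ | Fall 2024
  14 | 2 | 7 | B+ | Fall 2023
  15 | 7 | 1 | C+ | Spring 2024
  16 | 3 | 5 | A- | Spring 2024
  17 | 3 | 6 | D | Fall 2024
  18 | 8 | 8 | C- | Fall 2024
SELECT name, credits FROM courses ORDER BY credits DESC LIMIT 1

Execution result:
name | credits
Linear Algebra 201 | 4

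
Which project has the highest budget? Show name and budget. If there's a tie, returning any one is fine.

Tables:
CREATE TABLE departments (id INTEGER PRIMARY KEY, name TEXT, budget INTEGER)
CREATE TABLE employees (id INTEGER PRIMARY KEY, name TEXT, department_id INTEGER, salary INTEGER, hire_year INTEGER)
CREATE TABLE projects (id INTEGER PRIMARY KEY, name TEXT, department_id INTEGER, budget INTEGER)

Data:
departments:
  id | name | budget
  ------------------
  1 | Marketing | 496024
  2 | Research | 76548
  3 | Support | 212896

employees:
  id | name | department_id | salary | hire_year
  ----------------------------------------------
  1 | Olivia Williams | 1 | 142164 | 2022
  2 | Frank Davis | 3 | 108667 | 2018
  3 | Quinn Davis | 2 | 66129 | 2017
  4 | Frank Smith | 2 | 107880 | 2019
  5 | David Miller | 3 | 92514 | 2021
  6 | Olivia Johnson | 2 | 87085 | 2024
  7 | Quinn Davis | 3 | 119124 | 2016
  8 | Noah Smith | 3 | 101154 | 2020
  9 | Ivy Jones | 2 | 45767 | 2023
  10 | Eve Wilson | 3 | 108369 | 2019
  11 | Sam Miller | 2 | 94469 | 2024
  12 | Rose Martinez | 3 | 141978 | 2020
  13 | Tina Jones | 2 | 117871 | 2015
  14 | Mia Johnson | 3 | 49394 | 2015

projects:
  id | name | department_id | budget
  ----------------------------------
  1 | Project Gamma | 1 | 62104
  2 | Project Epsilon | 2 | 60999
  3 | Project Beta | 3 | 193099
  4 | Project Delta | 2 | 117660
SELECT name, budget FROM projects ORDER BY budget DESC LIMIT 1

Execution result:
name | budget
Project Beta | 193099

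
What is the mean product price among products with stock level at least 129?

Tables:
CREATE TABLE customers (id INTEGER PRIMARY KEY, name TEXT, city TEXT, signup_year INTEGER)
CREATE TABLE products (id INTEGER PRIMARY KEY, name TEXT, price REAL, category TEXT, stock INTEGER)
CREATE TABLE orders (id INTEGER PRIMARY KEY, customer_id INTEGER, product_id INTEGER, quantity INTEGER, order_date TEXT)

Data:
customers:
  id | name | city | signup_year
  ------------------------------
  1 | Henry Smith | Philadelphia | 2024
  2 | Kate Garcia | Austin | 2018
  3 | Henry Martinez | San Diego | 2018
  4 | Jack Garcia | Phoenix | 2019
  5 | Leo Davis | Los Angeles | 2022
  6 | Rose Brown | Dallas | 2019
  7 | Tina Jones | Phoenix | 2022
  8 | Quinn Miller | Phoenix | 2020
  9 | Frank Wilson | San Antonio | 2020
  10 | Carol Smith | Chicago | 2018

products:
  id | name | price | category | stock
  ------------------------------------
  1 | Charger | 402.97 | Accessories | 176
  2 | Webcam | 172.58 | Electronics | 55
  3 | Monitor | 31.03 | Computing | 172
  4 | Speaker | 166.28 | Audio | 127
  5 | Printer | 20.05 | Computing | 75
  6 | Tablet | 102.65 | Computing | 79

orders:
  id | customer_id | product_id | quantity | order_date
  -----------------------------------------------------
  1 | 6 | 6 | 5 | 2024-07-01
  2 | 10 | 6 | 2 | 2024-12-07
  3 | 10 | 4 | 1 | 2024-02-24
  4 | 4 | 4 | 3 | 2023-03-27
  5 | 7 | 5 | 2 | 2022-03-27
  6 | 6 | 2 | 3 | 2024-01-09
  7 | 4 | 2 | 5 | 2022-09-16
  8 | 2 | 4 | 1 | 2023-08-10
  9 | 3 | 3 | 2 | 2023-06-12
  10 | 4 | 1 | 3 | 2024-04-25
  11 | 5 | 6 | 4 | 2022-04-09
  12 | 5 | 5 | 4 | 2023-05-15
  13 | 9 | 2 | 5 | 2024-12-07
SELECT AVG(price) FROM products WHERE stock >= 129

Execution result:
217.00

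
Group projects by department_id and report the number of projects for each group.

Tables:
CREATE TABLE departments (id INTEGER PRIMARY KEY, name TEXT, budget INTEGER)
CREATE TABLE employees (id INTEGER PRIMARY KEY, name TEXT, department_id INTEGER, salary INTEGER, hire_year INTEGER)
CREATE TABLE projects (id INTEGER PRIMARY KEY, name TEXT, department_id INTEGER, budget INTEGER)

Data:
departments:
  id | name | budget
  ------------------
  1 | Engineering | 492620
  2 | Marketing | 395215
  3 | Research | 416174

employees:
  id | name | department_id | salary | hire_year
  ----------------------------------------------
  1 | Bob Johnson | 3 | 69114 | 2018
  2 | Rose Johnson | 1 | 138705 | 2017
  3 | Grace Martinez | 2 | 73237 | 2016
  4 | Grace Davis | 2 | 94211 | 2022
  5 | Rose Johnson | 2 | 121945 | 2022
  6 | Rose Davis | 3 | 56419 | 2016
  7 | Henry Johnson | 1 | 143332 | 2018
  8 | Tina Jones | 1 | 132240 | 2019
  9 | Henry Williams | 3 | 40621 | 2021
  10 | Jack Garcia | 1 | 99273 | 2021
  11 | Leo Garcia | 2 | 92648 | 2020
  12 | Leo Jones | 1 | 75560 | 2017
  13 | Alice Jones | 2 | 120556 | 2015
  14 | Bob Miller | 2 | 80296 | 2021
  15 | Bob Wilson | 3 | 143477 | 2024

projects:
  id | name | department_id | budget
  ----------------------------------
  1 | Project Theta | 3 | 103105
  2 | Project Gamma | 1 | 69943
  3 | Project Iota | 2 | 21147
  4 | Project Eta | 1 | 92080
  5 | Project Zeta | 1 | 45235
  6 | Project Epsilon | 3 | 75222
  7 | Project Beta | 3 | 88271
SELECT department_id, COUNT(*) AS n FROM projects GROUP BY department_id

Execution result:
department_id | n
1 | 3
2 | 1
3 | 3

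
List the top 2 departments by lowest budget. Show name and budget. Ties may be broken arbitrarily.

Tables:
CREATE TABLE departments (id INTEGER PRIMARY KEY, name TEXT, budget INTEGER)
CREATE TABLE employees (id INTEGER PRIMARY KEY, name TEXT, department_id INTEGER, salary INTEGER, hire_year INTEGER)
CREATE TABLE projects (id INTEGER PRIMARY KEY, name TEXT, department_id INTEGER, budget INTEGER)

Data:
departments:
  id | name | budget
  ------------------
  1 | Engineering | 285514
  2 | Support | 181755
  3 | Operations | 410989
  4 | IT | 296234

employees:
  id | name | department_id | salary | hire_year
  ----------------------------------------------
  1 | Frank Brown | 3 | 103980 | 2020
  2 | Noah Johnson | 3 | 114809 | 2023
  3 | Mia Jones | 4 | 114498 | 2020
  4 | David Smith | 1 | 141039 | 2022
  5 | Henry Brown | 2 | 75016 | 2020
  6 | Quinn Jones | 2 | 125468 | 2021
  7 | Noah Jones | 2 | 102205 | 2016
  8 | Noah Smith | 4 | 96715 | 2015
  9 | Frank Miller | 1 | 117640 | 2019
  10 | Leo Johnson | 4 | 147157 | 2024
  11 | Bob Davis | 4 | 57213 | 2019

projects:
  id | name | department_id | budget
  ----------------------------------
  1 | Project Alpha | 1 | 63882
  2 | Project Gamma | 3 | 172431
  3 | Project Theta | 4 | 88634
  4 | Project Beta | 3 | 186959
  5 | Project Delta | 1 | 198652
SELECT name, budget FROM departments ORDER BY budget ASC LIMIT 2

Execution result:
name | budget
Support | 181755
Engineering | 285514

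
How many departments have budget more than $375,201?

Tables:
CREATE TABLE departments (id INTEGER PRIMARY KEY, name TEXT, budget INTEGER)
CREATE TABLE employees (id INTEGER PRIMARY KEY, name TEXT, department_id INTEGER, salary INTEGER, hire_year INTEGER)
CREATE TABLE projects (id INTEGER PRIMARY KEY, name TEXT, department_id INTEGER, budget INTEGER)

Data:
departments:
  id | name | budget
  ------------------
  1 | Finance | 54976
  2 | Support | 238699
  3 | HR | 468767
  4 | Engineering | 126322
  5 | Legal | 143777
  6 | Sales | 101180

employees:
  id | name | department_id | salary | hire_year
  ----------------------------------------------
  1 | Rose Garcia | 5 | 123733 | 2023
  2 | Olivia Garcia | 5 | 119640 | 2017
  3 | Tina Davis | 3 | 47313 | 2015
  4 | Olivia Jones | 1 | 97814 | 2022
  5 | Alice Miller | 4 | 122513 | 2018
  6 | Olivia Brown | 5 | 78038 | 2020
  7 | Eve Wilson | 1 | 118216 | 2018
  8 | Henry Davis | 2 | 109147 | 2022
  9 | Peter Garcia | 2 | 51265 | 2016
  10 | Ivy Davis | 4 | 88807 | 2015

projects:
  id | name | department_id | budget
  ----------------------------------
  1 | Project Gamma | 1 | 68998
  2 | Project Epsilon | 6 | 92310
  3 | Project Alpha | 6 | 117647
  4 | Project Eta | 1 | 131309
SELECT COUNT(*) FROM departments WHERE budget > 375201

Execution result:
1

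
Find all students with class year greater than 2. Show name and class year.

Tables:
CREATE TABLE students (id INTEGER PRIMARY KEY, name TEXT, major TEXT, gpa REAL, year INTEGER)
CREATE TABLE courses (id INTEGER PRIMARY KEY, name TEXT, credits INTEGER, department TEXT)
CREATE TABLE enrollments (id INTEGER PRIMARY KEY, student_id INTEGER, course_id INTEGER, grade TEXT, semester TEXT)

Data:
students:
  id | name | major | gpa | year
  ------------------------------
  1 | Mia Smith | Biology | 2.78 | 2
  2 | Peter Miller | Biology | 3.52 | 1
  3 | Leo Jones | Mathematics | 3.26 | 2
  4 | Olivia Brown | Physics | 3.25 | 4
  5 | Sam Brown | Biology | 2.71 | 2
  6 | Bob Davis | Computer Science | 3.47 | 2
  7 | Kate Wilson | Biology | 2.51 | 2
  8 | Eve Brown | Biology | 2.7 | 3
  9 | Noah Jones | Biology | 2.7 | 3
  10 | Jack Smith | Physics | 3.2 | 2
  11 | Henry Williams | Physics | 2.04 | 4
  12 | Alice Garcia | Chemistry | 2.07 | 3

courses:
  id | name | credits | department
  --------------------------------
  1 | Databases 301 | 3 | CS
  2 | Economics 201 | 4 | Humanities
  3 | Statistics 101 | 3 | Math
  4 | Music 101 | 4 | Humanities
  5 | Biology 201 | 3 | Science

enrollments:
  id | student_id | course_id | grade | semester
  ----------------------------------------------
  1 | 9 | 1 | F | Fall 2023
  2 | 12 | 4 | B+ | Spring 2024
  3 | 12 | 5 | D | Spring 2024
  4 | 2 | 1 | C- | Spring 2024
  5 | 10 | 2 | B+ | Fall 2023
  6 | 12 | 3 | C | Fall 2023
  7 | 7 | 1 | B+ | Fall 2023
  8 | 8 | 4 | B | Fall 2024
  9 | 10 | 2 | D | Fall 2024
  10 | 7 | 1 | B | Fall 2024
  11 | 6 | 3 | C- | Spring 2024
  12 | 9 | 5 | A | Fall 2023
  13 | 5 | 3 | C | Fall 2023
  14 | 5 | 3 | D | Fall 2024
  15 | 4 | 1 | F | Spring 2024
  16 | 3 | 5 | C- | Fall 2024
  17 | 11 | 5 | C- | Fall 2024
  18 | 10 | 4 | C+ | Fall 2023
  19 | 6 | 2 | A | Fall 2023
SELECT name, year FROM students WHERE year > 2

Execution result:
name | year
Olivia Brown | 4
Eve Brown | 3
Noah Jones | 3
Henry Williams | 4
Alice Garcia | 3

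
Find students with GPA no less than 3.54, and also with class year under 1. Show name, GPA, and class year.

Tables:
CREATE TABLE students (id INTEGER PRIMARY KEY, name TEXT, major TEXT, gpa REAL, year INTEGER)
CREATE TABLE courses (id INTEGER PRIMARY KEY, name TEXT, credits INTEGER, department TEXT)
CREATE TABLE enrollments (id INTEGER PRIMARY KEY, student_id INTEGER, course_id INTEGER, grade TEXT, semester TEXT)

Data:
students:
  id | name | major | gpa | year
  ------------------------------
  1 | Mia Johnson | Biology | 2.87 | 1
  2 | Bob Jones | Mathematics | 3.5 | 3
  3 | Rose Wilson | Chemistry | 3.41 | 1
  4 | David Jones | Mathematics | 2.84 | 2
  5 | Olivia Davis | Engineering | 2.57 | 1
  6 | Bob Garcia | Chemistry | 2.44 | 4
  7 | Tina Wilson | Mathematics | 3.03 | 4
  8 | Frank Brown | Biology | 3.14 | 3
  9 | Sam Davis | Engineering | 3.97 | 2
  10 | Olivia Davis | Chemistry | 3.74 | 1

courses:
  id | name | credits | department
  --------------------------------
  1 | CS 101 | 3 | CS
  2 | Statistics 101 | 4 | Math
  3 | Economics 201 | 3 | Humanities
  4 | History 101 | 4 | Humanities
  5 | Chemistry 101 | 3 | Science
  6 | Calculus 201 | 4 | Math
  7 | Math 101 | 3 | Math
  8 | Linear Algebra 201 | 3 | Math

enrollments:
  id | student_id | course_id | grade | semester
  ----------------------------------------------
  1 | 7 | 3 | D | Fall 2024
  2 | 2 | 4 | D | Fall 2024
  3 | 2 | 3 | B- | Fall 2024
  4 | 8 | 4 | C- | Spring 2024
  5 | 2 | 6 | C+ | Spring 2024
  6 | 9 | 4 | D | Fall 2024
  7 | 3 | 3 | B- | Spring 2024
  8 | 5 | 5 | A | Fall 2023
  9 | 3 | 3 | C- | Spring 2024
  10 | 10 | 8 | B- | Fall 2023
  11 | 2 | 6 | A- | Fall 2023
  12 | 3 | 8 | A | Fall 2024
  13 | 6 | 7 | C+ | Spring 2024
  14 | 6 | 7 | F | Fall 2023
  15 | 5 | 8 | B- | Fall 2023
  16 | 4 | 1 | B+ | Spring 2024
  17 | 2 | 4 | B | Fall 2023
SELECT name, gpa, year FROM students WHERE gpa >= 3.54 AND year < 1

Execution result:
(no rows)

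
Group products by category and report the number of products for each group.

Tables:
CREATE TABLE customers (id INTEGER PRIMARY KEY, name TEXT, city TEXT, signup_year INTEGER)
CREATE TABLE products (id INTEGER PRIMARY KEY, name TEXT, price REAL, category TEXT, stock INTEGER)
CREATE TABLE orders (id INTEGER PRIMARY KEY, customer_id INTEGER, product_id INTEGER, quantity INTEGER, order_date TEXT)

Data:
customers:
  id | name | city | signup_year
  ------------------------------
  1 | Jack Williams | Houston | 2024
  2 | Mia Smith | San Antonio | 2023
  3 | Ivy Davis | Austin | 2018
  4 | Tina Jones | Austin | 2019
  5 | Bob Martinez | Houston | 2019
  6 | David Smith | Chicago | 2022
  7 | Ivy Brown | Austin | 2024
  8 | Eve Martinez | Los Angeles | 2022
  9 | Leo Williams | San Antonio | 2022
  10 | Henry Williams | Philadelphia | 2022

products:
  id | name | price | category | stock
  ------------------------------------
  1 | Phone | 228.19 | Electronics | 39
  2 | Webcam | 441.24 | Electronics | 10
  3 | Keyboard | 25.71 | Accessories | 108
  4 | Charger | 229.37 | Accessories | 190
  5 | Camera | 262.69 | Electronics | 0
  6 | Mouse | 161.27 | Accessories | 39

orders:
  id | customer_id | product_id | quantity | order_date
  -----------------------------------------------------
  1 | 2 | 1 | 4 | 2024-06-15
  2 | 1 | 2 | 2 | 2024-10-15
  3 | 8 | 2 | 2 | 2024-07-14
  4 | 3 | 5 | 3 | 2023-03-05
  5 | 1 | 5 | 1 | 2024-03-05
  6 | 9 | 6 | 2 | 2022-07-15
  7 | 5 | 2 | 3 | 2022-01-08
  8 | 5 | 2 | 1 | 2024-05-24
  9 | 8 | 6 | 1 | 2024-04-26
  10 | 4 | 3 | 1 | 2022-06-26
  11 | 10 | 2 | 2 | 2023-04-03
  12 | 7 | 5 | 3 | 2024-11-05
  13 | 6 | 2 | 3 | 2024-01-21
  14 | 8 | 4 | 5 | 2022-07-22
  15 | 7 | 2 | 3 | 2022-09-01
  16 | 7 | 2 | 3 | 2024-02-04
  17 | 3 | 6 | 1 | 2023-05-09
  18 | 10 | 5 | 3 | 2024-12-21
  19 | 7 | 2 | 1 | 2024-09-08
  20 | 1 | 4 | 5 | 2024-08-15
SELECT category, COUNT(*) AS n FROM products GROUP BY category

Execution result:
category | n
Accessories | 3
Electronics | 3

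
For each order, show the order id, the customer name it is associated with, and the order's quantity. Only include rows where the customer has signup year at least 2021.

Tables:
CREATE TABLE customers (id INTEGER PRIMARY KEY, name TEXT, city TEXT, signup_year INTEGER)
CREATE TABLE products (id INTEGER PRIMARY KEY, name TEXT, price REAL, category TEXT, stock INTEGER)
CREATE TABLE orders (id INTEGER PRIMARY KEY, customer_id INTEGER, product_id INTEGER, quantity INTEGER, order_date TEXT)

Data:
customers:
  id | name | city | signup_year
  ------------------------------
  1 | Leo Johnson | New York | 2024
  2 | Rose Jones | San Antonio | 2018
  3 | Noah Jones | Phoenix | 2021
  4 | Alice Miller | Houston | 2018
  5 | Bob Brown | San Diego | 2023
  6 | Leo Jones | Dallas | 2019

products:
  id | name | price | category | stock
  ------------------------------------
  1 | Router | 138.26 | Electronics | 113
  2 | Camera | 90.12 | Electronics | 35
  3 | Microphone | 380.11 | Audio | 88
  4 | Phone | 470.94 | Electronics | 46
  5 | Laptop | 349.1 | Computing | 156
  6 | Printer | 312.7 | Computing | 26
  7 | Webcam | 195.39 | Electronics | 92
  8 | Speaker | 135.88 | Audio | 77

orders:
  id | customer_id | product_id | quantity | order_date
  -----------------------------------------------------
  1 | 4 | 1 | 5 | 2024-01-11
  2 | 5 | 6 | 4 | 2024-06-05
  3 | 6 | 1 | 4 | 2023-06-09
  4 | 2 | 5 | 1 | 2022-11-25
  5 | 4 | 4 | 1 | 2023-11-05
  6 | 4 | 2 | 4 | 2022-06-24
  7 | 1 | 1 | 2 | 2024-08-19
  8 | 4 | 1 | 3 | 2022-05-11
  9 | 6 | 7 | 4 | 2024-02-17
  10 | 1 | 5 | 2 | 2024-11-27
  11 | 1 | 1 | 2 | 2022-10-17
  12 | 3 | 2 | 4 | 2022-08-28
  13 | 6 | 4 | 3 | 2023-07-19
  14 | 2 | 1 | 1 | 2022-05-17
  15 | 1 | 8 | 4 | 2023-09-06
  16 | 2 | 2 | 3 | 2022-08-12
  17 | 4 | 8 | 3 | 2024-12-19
SELECT c.id, p.name AS customer, c.quantity FROM orders c JOIN customers p ON c.customer_id = p.id WHERE p.signup_year >= 2021

Execution result:
id | customer | quantity
2 | Bob Brown | 4
7 | Leo Johnson | 2
10 | Leo Johnson | 2
11 | Leo Johnson | 2
12 | Noah Jones | 4
15 | Leo Johnson | 4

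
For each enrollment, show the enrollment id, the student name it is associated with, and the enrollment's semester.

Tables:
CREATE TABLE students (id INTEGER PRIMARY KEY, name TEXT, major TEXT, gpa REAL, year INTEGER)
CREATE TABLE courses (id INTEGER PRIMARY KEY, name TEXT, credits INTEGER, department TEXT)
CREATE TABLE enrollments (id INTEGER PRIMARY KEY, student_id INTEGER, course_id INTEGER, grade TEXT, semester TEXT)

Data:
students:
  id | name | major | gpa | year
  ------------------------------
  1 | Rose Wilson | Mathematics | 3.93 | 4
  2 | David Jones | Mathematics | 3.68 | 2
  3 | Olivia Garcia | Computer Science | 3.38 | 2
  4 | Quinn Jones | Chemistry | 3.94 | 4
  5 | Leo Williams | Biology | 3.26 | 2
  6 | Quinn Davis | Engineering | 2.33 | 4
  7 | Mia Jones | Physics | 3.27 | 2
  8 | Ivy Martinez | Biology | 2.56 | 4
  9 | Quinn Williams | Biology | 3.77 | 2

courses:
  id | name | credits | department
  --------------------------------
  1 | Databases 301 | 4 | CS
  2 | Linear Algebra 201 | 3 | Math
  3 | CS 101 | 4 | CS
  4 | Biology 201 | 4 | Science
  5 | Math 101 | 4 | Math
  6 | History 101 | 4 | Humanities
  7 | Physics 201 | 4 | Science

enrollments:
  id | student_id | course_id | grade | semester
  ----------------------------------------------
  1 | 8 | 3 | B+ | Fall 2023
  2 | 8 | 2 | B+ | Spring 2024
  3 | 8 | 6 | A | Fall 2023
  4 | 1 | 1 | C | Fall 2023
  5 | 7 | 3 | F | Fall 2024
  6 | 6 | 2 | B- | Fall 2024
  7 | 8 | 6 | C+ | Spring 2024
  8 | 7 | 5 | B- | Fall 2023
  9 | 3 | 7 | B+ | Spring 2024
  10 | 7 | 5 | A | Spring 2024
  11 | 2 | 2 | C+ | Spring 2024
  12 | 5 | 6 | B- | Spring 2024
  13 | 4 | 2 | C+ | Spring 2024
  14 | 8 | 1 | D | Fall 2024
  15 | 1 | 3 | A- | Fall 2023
SELECT c.id, p.name AS student, c.semester FROM enrollments c JOIN students p ON c.student_id = p.id

Execution result:
id | student | semester
1 | Ivy Martinez | Fall 2023
2 | Ivy Martinez | Spring 2024
3 | Ivy Martinez | Fall 2023
4 | Rose Wilson | Fall 2023
5 | Mia Jones | Fall 2024
6 | Quinn Davis | Fall 2024
7 | Ivy Martinez | Spring 2024
8 | Mia Jones | Fall 2023
9 | Olivia Garcia | Spring 2024
10 | Mia Jones | Spring 2024
11 | David Jones | Spring 2024
12 | Leo Williams | Spring 2024
13 | Quinn Jones | Spring 2024
14 | Ivy Martinez | Fall 2024
15 | Rose Wilson | Fall 2023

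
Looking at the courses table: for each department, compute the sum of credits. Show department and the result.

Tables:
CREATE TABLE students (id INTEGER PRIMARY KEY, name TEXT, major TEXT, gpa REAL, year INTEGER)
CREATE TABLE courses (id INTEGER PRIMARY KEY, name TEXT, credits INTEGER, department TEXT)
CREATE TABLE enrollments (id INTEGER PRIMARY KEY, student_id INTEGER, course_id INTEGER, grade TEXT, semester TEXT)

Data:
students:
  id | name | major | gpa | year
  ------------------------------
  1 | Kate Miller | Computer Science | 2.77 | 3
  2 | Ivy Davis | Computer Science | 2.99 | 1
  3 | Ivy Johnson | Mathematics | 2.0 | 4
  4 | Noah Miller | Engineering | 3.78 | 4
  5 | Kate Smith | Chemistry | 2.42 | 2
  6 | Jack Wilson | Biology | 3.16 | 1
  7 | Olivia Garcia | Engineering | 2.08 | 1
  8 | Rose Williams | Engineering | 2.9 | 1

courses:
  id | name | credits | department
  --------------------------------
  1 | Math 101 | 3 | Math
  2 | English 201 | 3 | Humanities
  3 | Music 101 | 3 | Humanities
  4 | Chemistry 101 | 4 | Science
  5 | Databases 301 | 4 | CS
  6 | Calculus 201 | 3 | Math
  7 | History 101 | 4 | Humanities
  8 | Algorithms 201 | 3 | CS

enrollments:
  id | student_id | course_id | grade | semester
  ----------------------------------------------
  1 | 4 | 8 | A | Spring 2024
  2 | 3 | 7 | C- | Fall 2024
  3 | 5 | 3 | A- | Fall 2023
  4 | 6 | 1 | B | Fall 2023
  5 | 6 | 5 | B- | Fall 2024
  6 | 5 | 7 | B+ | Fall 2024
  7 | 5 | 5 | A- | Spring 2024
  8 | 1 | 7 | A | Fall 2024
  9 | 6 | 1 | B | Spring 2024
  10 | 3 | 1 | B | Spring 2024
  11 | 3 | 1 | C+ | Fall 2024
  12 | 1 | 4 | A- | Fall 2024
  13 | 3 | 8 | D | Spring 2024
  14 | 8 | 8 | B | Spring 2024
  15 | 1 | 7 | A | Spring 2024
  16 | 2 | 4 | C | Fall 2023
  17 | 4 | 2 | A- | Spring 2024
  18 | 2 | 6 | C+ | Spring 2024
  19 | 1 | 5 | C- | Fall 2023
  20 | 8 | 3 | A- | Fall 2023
SELECT department, SUM(credits) AS sum_credits FROM courses GROUP BY department

Execution result:
department | sum_credits
CS | 7
Humanities | 10
Math | 6
Science | 4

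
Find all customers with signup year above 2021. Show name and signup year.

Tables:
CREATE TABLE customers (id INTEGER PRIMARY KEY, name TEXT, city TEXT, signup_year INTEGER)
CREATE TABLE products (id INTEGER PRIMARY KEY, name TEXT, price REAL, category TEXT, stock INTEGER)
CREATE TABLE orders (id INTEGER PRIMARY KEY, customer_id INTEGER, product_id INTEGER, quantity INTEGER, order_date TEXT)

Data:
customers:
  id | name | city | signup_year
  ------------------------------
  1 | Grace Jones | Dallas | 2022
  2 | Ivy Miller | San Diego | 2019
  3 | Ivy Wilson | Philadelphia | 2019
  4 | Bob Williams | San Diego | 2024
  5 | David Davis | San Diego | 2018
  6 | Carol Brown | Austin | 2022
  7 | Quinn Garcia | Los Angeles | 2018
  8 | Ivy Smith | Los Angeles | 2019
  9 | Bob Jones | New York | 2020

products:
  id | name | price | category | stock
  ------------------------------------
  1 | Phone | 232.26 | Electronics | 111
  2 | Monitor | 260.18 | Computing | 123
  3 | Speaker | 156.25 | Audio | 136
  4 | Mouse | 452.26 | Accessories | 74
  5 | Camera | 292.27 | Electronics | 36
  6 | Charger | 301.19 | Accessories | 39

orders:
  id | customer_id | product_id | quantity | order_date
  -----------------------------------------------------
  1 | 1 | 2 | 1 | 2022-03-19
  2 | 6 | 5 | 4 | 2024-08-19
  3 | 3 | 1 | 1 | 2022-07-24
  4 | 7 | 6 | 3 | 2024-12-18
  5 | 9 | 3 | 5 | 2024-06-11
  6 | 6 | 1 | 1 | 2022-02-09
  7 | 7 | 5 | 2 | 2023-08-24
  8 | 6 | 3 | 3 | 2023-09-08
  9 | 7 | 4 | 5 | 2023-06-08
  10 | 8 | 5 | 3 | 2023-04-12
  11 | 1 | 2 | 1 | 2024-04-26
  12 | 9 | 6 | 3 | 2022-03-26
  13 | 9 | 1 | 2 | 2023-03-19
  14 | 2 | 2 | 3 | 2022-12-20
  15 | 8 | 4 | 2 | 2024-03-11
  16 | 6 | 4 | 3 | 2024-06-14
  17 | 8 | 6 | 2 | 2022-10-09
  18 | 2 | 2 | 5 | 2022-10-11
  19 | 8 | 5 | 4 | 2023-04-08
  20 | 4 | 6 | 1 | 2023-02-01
SELECT name, signup_year FROM customers WHERE signup_year > 2021

Execution result:
name | signup_year
Grace Jones | 2022
Bob Williams | 2024
Carol Brown | 2022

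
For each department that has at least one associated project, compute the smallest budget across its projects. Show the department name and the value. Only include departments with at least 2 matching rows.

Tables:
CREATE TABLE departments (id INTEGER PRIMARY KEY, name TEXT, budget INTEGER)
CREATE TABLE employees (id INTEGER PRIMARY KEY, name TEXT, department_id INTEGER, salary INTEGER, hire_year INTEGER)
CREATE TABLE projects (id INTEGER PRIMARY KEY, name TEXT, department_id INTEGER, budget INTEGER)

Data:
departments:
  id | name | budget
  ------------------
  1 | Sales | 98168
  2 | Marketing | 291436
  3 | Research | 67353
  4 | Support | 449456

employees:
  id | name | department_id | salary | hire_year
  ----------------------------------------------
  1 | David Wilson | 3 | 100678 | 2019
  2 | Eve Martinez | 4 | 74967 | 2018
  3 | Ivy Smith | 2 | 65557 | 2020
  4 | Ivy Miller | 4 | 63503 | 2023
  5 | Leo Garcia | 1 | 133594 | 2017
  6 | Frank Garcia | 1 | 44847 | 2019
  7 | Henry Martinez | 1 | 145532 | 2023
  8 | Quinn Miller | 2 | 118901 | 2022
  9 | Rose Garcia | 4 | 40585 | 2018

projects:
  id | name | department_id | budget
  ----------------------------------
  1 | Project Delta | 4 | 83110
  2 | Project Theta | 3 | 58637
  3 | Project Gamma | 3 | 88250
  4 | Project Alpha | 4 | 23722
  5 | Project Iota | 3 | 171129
SELECT p.name, MIN(c.budget) AS min_budget FROM projects c JOIN departments p ON c.department_id = p.id GROUP BY p.id, p.name HAVING COUNT(*) >= 2

Execution result:
name | min_budget
Research | 58637
Support | 23722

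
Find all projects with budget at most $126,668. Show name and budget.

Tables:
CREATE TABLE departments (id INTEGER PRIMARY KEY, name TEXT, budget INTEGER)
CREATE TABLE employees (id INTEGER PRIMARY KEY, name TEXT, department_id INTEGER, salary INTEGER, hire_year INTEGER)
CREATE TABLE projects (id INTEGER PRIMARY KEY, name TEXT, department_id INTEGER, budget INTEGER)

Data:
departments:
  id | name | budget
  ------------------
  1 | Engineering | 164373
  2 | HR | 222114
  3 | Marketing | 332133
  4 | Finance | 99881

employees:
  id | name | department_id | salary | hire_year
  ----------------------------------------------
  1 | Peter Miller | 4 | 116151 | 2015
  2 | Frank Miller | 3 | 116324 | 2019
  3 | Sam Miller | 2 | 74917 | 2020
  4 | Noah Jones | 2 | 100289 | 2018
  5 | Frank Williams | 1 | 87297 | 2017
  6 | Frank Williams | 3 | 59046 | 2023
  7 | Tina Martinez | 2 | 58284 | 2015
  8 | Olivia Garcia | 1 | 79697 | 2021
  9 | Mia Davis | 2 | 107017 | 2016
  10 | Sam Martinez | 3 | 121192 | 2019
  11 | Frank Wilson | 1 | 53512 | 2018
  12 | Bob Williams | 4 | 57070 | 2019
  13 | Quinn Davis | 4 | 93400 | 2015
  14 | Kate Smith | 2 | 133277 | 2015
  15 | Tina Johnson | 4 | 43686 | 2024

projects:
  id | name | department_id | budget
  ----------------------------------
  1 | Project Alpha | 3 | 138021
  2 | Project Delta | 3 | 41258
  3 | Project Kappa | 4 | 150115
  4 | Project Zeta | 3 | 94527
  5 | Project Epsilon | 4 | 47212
SELECT name, budget FROM projects WHERE budget <= 126668

Execution result:
name | budget
Project Delta | 41258
Project Zeta | 94527
Project Epsilon | 47212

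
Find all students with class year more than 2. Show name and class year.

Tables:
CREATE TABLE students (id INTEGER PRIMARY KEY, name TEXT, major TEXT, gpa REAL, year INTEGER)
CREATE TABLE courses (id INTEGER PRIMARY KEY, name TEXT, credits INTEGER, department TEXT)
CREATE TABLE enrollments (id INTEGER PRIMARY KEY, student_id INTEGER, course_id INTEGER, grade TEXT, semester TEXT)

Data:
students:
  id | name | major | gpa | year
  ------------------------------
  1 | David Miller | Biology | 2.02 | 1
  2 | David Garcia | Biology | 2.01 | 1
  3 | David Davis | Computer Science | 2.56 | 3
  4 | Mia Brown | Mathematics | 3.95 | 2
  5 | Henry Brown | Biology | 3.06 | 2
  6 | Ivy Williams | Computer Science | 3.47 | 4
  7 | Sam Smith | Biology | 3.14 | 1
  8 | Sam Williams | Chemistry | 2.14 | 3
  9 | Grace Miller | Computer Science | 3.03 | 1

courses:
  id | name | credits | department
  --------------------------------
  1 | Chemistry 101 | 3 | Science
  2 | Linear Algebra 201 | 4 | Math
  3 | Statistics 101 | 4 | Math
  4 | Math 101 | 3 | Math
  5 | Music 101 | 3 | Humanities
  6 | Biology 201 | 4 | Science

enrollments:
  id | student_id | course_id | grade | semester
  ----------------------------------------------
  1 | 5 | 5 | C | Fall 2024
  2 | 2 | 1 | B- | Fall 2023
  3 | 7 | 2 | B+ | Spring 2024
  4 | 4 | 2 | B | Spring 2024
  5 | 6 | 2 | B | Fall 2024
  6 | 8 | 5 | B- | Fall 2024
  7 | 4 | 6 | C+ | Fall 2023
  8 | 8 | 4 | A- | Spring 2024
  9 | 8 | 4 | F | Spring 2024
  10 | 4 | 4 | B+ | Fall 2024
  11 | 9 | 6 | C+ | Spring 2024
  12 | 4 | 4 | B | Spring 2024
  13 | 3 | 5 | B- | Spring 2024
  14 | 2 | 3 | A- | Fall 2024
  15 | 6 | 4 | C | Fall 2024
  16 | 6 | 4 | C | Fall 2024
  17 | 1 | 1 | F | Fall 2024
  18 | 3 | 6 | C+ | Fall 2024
SELECT name, year FROM students WHERE year > 2

Execution result:
name | year
David Davis | 3
Ivy Williams | 4
Sam Williams | 3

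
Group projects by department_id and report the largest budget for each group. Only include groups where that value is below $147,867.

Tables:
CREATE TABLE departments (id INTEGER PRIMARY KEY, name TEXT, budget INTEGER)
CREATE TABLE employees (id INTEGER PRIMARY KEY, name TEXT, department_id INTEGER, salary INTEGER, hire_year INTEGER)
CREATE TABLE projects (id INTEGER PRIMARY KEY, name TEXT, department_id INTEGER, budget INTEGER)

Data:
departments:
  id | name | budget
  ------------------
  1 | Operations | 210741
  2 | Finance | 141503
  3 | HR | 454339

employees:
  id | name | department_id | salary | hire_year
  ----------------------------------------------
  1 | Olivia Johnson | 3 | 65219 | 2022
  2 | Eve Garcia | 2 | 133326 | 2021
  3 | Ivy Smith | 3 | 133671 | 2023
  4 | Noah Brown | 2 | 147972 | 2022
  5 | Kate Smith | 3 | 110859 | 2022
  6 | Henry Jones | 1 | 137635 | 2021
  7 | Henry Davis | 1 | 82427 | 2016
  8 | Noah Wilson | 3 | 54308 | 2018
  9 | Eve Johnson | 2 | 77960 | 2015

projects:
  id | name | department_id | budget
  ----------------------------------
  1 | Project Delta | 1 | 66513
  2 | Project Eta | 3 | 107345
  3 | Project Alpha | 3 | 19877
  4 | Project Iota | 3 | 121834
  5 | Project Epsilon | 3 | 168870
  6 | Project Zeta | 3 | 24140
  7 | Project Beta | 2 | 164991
SELECT department_id, MAX(budget) AS max_budget FROM projects GROUP BY department_id HAVING MAX(budget) < 147867

Execution result:
department_id | max_budget
1 | 66513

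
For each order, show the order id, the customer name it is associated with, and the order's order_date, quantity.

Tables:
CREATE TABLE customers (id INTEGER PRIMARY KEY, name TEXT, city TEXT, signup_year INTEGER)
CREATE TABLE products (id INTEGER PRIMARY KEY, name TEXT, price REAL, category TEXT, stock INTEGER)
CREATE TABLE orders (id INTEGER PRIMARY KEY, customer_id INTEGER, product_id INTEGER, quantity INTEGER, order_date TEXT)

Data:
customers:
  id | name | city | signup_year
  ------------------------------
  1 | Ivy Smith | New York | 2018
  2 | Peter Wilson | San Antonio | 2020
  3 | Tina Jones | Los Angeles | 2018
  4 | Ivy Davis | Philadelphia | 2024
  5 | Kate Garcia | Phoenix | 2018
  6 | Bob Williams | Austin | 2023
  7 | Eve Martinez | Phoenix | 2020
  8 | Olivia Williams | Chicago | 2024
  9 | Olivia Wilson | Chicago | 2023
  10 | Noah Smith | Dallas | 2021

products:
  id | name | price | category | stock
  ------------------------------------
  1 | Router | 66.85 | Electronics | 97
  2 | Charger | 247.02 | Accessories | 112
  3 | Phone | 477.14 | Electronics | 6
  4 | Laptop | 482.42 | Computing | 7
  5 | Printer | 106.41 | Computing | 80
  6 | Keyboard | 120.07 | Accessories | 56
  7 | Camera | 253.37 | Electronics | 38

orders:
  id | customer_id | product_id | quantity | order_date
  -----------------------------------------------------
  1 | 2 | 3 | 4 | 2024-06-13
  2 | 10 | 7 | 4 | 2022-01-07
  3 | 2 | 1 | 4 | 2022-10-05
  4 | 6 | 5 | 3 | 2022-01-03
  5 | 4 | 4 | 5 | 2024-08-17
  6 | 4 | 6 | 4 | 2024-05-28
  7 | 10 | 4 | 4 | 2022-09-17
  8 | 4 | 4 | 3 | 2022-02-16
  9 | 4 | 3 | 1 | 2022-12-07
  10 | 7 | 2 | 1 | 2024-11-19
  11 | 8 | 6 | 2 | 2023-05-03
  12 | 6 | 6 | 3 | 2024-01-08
SELECT c.id, p.name AS customer, c.order_date, c.quantity FROM orders c JOIN customers p ON c.customer_id = p.id

Execution result:
id | customer | order_date | quantity
1 | Peter Wilson | 2024-06-13 | 4
2 | Noah Smith | 2022-01-07 | 4
3 | Peter Wilson | 2022-10-05 | 4
4 | Bob Williams | 2022-01-03 | 3
5 | Ivy Davis | 2024-08-17 | 5
6 | Ivy Davis | 2024-05-28 | 4
7 | Noah Smith | 2022-09-17 | 4
8 | Ivy Davis | 2022-02-16 | 3
9 | Ivy Davis | 2022-12-07 | 1
10 | Eve Martinez | 2024-11-19 | 1
11 | Olivia Williams | 2023-05-03 | 2
12 | Bob Williams | 2024-01-08 | 3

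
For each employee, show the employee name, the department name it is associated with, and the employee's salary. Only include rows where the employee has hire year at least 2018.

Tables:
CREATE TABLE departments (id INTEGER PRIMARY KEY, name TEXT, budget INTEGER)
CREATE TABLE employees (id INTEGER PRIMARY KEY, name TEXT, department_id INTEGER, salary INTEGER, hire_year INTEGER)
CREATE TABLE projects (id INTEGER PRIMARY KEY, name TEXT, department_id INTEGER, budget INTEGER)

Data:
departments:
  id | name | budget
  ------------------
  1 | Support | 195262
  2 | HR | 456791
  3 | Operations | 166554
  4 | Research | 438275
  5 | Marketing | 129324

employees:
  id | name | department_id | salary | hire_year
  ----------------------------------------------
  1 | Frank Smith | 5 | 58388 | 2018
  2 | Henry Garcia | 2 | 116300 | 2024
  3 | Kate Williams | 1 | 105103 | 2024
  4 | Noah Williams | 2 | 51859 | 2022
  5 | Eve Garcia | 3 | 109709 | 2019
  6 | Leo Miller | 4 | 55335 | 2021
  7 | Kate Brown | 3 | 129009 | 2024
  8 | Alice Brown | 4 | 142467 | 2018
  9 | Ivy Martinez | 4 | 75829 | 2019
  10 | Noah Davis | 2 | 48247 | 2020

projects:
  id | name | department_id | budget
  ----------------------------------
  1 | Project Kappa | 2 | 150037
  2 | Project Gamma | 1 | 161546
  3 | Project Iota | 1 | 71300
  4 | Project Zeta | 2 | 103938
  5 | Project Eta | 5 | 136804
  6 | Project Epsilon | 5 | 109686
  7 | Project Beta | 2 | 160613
SELECT c.name, p.name AS department, c.salary FROM employees c JOIN departments p ON c.department_id = p.id WHERE c.hire_year >= 2018

Execution result:
name | department | salary
Frank Smith | Marketing | 58388
Henry Garcia | HR | 116300
Kate Williams | Support | 105103
Noah Williams | HR | 51859
Eve Garcia | Operations | 109709
Leo Miller | Research | 55335
Kate Brown | Operations | 129009
Alice Brown | Research | 142467
Ivy Martinez | Research | 75829
Noah Davis | HR | 48247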